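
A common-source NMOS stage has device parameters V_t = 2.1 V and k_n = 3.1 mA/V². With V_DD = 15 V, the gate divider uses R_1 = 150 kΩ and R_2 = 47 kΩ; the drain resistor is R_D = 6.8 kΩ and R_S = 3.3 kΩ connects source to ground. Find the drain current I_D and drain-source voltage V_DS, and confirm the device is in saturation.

I_D ≈ 0.31 mA, V_DS ≈ 12 V

V_G = V_DD·R_2/(R_1+R_2) = 15×47/197 = 3.58 V.
Assume saturation: I_D = (k_n/2)(V_GS − V_t)² with V_GS = V_G − I_D·R_S = 3.58 − 3.3·I_D.
Substituting gives 16.9·I_D² − 16.1·I_D + 3.39 = 0, with roots I_D = 0.312 or 0.643 mA.
The root I_D = 0.643 mA gives V_GS = 1.46 V ≤ V_t, so take I_D = 0.312 mA.
Then V_GS = 2.55 V and V_DS = V_DD − I_D(R_D+R_S) = 15 − 0.312×10.1 = 11.8 V.
Saturation requires V_DS ≥ V_GS − V_t = 0.449 V; 11.8 ≥ 0.449 ✓.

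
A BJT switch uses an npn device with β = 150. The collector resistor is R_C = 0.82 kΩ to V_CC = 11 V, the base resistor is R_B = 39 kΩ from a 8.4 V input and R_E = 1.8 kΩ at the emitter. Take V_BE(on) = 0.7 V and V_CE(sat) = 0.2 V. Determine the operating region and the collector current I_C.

active; I_C ≈ 3.7 mA

Assume active. Base-emitter loop: I_B = (V_BB − V_BE)/(R_B + (β+1)R_E) = (8.4 − 0.7)/(39 + 151×1.8) = 0.0248 mA.
I_C = β·I_B = 150×0.0248 = 3.72 mA.
V_CE = V_CC − I_C·R_C − I_E·R_E = 11 − 3.72×0.82 − 3.74×1.8 = 1.22 V > V_CE(sat), so the active-region assumption holds.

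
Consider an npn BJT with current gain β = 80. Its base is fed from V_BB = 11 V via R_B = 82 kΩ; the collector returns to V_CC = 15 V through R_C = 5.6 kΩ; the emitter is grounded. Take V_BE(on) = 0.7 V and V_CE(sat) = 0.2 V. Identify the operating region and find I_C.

saturation; I_C ≈ 2.6 mA

Assume active: I_B = (11 − 0.7)/82 = 0.126 mA, giving I_C = β·I_B = 10 mA.
But then V_CE = 15 − 10×5.6 = -41.3 V < V_CE(sat) = 0.2 V — impossible in the active region.
So the transistor is saturated. With V_CE = 0.2 V, I_C = (V_CC − 0.2)/R_C = 14.8/5.6 = 2.64 mA.
Check: β·I_B = 10 mA > I_C = 2.64 mA, confirming saturation.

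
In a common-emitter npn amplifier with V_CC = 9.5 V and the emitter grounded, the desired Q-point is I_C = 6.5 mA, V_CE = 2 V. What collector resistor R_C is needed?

Collector loop: V_CC = I_C·R_C + V_CE.
R_C = (V_CC − V_CE)/I_C = (9.5 − 2)/6.5 = 1.15 kΩ.

R_C ≈ 1.2 kΩ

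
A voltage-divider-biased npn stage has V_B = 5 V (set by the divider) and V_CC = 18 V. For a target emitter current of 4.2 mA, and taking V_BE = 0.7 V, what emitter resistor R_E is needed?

V_E = V_B − V_BE = 5 − 0.7 = 4.3 V.
R_E = V_E / I_E = 4.3 / 4.2 = 1.02 kΩ.

R_E ≈ 1 kΩ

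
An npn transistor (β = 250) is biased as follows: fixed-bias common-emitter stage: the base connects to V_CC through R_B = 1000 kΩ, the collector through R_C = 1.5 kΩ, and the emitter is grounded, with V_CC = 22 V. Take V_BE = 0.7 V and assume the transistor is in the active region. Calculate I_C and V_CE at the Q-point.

Base loop: V_CC = I_B·R_B + V_BE, so I_B = (22 − 0.7)/1000 kΩ = 0.0213 mA.
In the active region I_C = β·I_B = 250 × 0.0213 = 5.33 mA.
Collector loop: V_CE = V_CC − I_C·R_C = 22 − 5.33×1.5 = 14 V.
Since V_CE = 14 V > V_CE(sat) ≈ 0.2 V, the transistor is in the active region as assumed.

I_C ≈ 5.3 mA, V_CE ≈ 14 V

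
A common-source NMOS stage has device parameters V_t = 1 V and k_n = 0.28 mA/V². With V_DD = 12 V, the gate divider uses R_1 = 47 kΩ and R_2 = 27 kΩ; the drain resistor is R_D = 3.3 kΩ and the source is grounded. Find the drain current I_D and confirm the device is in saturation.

I_D ≈ 1.6 mA

V_G = V_DD·R_2/(R_1+R_2) = 12×27/74 = 4.38 V. With the source grounded, V_GS = V_G = 4.38 V.
Assume saturation: I_D = (k_n/2)(V_GS − V_t)² = (0.28/2)×(4.38 − 1)² = 0.14×3.38² = 1.6 mA.
V_DS = V_DD − I_D·R_D = 12 − 1.6×3.3 = 6.73 V.
Saturation requires V_DS ≥ V_GS − V_t = 3.38 V; 6.73 ≥ 3.38 ✓.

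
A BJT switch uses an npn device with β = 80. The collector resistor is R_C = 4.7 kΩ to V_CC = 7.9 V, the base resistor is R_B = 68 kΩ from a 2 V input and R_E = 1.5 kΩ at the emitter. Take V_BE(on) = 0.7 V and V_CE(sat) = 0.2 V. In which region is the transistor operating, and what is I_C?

active; I_C ≈ 0.55 mA

Assume active. Base-emitter loop: I_B = (V_BB − V_BE)/(R_B + (β+1)R_E) = (2 − 0.7)/(68 + 81×1.5) = 0.00686 mA.
I_C = β·I_B = 80×0.00686 = 0.549 mA.
V_CE = V_CC − I_C·R_C − I_E·R_E = 7.9 − 0.549×4.7 − 0.556×1.5 = 4.49 V > V_CE(sat), so the active-region assumption holds.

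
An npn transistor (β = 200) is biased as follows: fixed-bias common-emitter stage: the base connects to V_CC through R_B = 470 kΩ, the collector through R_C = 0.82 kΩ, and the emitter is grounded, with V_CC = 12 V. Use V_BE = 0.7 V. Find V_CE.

Base loop: V_CC = I_B·R_B + V_BE, so I_B = (12 − 0.7)/470 kΩ = 0.024 mA.
In the active region I_C = β·I_B = 200 × 0.024 = 4.81 mA.
Collector loop: V_CE = V_CC − I_C·R_C = 12 − 4.81×0.82 = 8.06 V.
Since V_CE = 8.06 V > V_CE(sat) ≈ 0.2 V, the transistor is in the active region as assumed.

V_CE ≈ 8.1 V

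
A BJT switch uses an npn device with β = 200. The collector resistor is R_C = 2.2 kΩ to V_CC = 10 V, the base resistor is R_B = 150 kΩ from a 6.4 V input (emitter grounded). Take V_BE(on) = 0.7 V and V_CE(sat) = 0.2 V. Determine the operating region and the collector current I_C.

saturation; I_C ≈ 4.5 mA

Assume active: I_B = (6.4 − 0.7)/150 = 0.038 mA, giving I_C = β·I_B = 7.6 mA.
But then V_CE = 10 − 7.6×2.2 = -6.72 V < V_CE(sat) = 0.2 V — impossible in the active region.
So the transistor is saturated. With V_CE = 0.2 V, I_C = (V_CC − 0.2)/R_C = 9.8/2.2 = 4.45 mA.
Check: β·I_B = 7.6 mA > I_C = 4.45 mA, confirming saturation.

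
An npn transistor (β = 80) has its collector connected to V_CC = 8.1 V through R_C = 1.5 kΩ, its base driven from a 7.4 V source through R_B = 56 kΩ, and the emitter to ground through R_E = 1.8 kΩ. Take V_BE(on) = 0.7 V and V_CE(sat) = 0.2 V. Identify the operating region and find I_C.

saturation; I_C ≈ 2.4 mA

Assume active: I_B = (7.4 − 0.7)/(56 + 81×1.8) = 0.0332 mA, I_C = β·I_B = 2.66 mA.
Then V_CE = 8.1 − 2.66×1.5 − 2.69×1.8 = -0.725 V < 0.2 V — the active assumption fails.
Re-solve with V_CE = 0.2 V. KCL at the emitter: V_E/R_E = (V_BB−0.7−V_E)/R_B + (V_CC−0.2−V_E)/R_C, giving V_E = 4.34 V.
I_C = (V_CC − 0.2 − V_E)/R_C = (7.9 − 4.34)/1.5 = 2.37 mA.
Check: I_B = (6.7 − 4.34)/56 = 0.0421 mA, and β·I_B = 3.37 mA > I_C, confirming saturation.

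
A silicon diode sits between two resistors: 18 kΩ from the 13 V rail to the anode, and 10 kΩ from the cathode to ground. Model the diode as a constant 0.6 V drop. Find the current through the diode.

The two resistors are in series with the diode, so KVL gives 13 = I·18 + 0.6 + I·10.
I = (13 − 0.6) / (18 + 10) kΩ = 12.4 / 28 = 0.443 mA.

I ≈ 0.44 mA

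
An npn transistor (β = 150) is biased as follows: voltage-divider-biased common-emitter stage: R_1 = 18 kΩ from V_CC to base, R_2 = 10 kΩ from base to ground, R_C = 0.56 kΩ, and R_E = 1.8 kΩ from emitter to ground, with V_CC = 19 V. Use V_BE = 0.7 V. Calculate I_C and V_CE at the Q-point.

Thevenize the base divider: V_Th = V_CC·R_2/(R_1+R_2) = 19×10/28 = 6.79 V, R_Th = R_1‖R_2 = 6.43 kΩ.
Base-emitter loop: V_Th = I_B·R_Th + V_BE + (β+1)I_B·R_E, so I_B = (6.79 − 0.7) / (6.43 + 151×1.8) = 0.0219 mA.
I_C = β·I_B = 150×0.0219 = 3.28 mA, and I_E = (β+1)I_B = 3.3 mA.
V_CE = V_CC − I_C·R_C − I_E·R_E = 19 − 3.28×0.56 − 3.3×1.8 = 11.2 V.
V_CE = 11.2 V > 0.2 V confirms active-region operation.

I_C ≈ 3.3 mA, V_CE ≈ 11 V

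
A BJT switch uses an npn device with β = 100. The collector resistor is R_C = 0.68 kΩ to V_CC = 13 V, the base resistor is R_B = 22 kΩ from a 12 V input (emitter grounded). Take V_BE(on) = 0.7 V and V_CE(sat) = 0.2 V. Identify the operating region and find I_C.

Assume active: I_B = (12 − 0.7)/22 = 0.514 mA, giving I_C = β·I_B = 51.4 mA.
But then V_CE = 13 − 51.4×0.68 = -21.9 V < V_CE(sat) = 0.2 V — impossible in the active region.
So the transistor is saturated. With V_CE = 0.2 V, I_C = (V_CC − 0.2)/R_C = 12.8/0.68 = 18.8 mA.
Check: β·I_B = 51.4 mA > I_C = 18.8 mA, confirming saturation.

saturation; I_C ≈ 19 mA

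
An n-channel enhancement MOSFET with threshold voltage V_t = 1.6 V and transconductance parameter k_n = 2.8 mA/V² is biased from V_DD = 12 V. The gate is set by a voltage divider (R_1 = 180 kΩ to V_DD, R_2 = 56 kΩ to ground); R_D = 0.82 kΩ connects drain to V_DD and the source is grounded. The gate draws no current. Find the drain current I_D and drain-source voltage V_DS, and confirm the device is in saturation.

I_D ≈ 2.2 mA, V_DS ≈ 10 V

V_G = V_DD·R_2/(R_1+R_2) = 12×56/236 = 2.85 V. With the source grounded, V_GS = V_G = 2.85 V.
Assume saturation: I_D = (k_n/2)(V_GS − V_t)² = (2.8/2)×(2.85 − 1.6)² = 1.4×1.25² = 2.18 mA.
V_DS = V_DD − I_D·R_D = 12 − 2.18×0.82 = 10.2 V.
Saturation requires V_DS ≥ V_GS − V_t = 1.25 V; 10.2 ≥ 1.25 ✓.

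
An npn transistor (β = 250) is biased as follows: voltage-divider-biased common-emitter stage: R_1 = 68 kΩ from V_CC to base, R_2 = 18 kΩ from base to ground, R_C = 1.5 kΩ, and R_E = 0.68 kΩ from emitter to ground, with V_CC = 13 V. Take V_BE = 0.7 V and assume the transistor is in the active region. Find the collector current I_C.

I_C ≈ 2.7 mA

Thevenize the base divider: V_Th = V_CC·R_2/(R_1+R_2) = 13×18/86 = 2.72 V, R_Th = R_1‖R_2 = 14.2 kΩ.
Base-emitter loop: V_Th = I_B·R_Th + V_BE + (β+1)I_B·R_E, so I_B = (2.72 − 0.7) / (14.2 + 251×0.68) = 0.0109 mA.
I_C = β·I_B = 250×0.0109 = 2.73 mA, and I_E = (β+1)I_B = 2.74 mA.
V_CE = V_CC − I_C·R_C − I_E·R_E = 13 − 2.73×1.5 − 2.74×0.68 = 7.04 V.
V_CE = 7.04 V > 0.2 V confirms active-region operation.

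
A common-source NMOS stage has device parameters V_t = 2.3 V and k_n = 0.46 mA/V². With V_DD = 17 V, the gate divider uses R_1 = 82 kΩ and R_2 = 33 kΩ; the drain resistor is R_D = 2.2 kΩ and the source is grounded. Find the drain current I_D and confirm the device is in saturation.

I_D ≈ 1.5 mA

V_G = V_DD·R_2/(R_1+R_2) = 17×33/115 = 4.88 V. With the source grounded, V_GS = V_G = 4.88 V.
Assume saturation: I_D = (k_n/2)(V_GS − V_t)² = (0.46/2)×(4.88 − 2.3)² = 0.23×2.58² = 1.53 mA.
V_DS = V_DD − I_D·R_D = 17 − 1.53×2.2 = 13.6 V.
Saturation requires V_DS ≥ V_GS − V_t = 2.58 V; 13.6 ≥ 2.58 ✓.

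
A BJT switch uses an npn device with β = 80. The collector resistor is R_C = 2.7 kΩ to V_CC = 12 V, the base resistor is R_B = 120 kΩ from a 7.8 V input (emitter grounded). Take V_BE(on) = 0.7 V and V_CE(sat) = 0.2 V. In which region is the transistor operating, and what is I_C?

Assume active: I_B = (7.8 − 0.7)/120 = 0.0592 mA, giving I_C = β·I_B = 4.73 mA.
But then V_CE = 12 − 4.73×2.7 = -0.78 V < V_CE(sat) = 0.2 V — impossible in the active region.
So the transistor is saturated. With V_CE = 0.2 V, I_C = (V_CC − 0.2)/R_C = 11.8/2.7 = 4.37 mA.
Check: β·I_B = 4.73 mA > I_C = 4.37 mA, confirming saturation.

saturation; I_C ≈ 4.4 mA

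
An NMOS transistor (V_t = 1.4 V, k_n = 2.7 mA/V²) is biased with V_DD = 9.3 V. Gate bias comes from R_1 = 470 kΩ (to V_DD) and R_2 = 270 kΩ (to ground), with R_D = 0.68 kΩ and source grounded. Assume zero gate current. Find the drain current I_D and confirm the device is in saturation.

V_G = V_DD·R_2/(R_1+R_2) = 9.3×270/740 = 3.39 V. With the source grounded, V_GS = V_G = 3.39 V.
Assume saturation: I_D = (k_n/2)(V_GS − V_t)² = (2.7/2)×(3.39 − 1.4)² = 1.35×1.99² = 5.36 mA.
V_DS = V_DD − I_D·R_D = 9.3 − 5.36×0.68 = 5.65 V.
Saturation requires V_DS ≥ V_GS − V_t = 1.99 V; 5.65 ≥ 1.99 ✓.

I_D ≈ 5.4 mA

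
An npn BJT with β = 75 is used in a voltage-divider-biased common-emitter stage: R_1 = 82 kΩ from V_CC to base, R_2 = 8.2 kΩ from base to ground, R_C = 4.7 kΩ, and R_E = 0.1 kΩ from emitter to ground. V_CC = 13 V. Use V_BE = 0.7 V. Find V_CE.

V_CE ≈ 1.5 V

Thevenize the base divider: V_Th = V_CC·R_2/(R_1+R_2) = 13×8.2/90.2 = 1.18 V, R_Th = R_1‖R_2 = 7.45 kΩ.
Base-emitter loop: V_Th = I_B·R_Th + V_BE + (β+1)I_B·R_E, so I_B = (1.18 − 0.7) / (7.45 + 76×0.1) = 0.032 mA.
I_C = β·I_B = 75×0.032 = 2.4 mA, and I_E = (β+1)I_B = 2.43 mA.
V_CE = V_CC − I_C·R_C − I_E·R_E = 13 − 2.4×4.7 − 2.43×0.1 = 1.48 V.
V_CE = 1.48 V > 0.2 V confirms active-region operation.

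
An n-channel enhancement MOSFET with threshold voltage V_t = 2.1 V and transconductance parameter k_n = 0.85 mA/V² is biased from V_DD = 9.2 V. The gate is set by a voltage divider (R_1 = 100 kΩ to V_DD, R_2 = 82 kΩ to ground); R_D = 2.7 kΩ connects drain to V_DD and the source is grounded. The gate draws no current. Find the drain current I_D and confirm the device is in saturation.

I_D ≈ 1.8 mA

V_G = V_DD·R_2/(R_1+R_2) = 9.2×82/182 = 4.15 V. With the source grounded, V_GS = V_G = 4.15 V.
Assume saturation: I_D = (k_n/2)(V_GS − V_t)² = (0.85/2)×(4.15 − 2.1)² = 0.425×2.05² = 1.78 mA.
V_DS = V_DD − I_D·R_D = 9.2 − 1.78×2.7 = 4.4 V.
Saturation requires V_DS ≥ V_GS − V_t = 2.05 V; 4.4 ≥ 2.05 ✓.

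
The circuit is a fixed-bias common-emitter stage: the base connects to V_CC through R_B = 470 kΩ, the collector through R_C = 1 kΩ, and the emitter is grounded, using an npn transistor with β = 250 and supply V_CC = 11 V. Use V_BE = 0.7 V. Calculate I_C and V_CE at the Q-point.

I_C ≈ 5.5 mA, V_CE ≈ 5.5 V

Base loop: V_CC = I_B·R_B + V_BE, so I_B = (11 − 0.7)/470 kΩ = 0.0219 mA.
In the active region I_C = β·I_B = 250 × 0.0219 = 5.48 mA.
Collector loop: V_CE = V_CC − I_C·R_C = 11 − 5.48×1 = 5.52 V.
Since V_CE = 5.52 V > V_CE(sat) ≈ 0.2 V, the transistor is in the active region as assumed.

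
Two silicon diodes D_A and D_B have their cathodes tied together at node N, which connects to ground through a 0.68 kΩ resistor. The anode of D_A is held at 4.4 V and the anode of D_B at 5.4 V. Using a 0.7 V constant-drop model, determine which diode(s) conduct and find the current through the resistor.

Assume both conduct. Then node N would need to be at both 4.4−0.7 = 3.7 V and 5.4−0.7 = 4.7 V, which is impossible.
Assume only D_B conducts: V_N = 5.4 − 0.7 = 4.7 V, so I_R = 4.7/0.68 = 6.91 mA.
Check D_A: its anode-to-cathode voltage is 4.4 − 4.7 = -0.3 V < 0.7 V, so it is off. The assumption is consistent.

Only D_B conducts; I_R ≈ 6.9 mA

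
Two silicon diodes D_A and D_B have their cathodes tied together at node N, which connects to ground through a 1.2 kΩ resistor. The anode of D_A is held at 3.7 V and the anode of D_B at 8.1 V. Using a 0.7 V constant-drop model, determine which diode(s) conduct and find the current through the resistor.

Only D_B conducts; I_R ≈ 6.2 mA

Assume both conduct. Then node N would need to be at both 3.7−0.7 = 3 V and 8.1−0.7 = 7.4 V, which is impossible.
Assume only D_B conducts: V_N = 8.1 − 0.7 = 7.4 V, so I_R = 7.4/1.2 = 6.17 mA.
Check D_A: its anode-to-cathode voltage is 3.7 − 7.4 = -3.7 V < 0.7 V, so it is off. The assumption is consistent.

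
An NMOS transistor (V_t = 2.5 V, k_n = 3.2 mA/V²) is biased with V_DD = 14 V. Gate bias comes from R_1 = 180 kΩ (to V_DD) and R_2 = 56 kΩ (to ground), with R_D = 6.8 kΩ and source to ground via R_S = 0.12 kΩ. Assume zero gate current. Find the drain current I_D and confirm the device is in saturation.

V_G = V_DD·R_2/(R_1+R_2) = 14×56/236 = 3.32 V.
Assume saturation: I_D = (k_n/2)(V_GS − V_t)² with V_GS = V_G − I_D·R_S = 3.32 − 0.12·I_D.
Substituting gives 0.023·I_D² − 1.32·I_D + 1.08 = 0, with roots I_D = 0.834 or 56.3 mA.
The root I_D = 56.3 mA gives V_GS = -3.43 V ≤ V_t, so take I_D = 0.834 mA.
Then V_GS = 3.22 V and V_DS = V_DD − I_D(R_D+R_S) = 14 − 0.834×6.92 = 8.23 V.
Saturation requires V_DS ≥ V_GS − V_t = 0.722 V; 8.23 ≥ 0.722 ✓.

I_D ≈ 0.83 mA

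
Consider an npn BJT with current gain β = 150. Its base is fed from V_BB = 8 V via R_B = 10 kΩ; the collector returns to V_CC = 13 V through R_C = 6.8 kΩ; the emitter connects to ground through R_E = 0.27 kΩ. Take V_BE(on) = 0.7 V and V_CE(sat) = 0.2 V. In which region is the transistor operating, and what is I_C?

saturation; I_C ≈ 1.8 mA

Assume active: I_B = (8 − 0.7)/(10 + 151×0.27) = 0.144 mA, I_C = β·I_B = 21.6 mA.
Then V_CE = 13 − 21.6×6.8 − 21.7×0.27 = -140 V < 0.2 V — the active assumption fails.
Re-solve with V_CE = 0.2 V. KCL at the emitter: V_E/R_E = (V_BB−0.7−V_E)/R_B + (V_CC−0.2−V_E)/R_C, giving V_E = 0.661 V.
I_C = (V_CC − 0.2 − V_E)/R_C = (12.8 − 0.661)/6.8 = 1.79 mA.
Check: I_B = (7.3 − 0.661)/10 = 0.664 mA, and β·I_B = 99.6 mA > I_C, confirming saturation.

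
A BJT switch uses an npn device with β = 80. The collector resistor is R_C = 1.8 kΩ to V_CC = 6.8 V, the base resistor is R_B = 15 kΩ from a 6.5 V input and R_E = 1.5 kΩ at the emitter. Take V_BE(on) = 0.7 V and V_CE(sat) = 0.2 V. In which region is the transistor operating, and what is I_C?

saturation; I_C ≈ 1.9 mA

Assume active: I_B = (6.5 − 0.7)/(15 + 81×1.5) = 0.0425 mA, I_C = β·I_B = 3.4 mA.
Then V_CE = 6.8 − 3.4×1.8 − 3.44×1.5 = -4.48 V < 0.2 V — the active assumption fails.
Re-solve with V_CE = 0.2 V. KCL at the emitter: V_E/R_E = (V_BB−0.7−V_E)/R_B + (V_CC−0.2−V_E)/R_C, giving V_E = 3.14 V.
I_C = (V_CC − 0.2 − V_E)/R_C = (6.6 − 3.14)/1.8 = 1.92 mA.
Check: I_B = (5.8 − 3.14)/15 = 0.177 mA, and β·I_B = 14.2 mA > I_C, confirming saturation.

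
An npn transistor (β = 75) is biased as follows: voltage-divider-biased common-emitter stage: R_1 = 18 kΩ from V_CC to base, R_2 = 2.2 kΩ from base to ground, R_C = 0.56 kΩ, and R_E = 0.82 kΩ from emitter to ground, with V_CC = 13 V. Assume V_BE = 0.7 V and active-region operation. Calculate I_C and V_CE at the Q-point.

Thevenize the base divider: V_Th = V_CC·R_2/(R_1+R_2) = 13×2.2/20.2 = 1.42 V, R_Th = R_1‖R_2 = 1.96 kΩ.
Base-emitter loop: V_Th = I_B·R_Th + V_BE + (β+1)I_B·R_E, so I_B = (1.42 − 0.7) / (1.96 + 76×0.82) = 0.0111 mA.
I_C = β·I_B = 75×0.0111 = 0.835 mA, and I_E = (β+1)I_B = 0.846 mA.
V_CE = V_CC − I_C·R_C − I_E·R_E = 13 − 0.835×0.56 − 0.846×0.82 = 11.8 V.
V_CE = 11.8 V > 0.2 V confirms active-region operation.

I_C ≈ 0.84 mA, V_CE ≈ 12 V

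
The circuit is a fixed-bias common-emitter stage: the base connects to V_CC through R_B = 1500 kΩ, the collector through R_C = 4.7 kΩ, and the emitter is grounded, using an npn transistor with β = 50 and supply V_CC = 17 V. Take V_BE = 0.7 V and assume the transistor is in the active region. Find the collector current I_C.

I_C ≈ 0.54 mA

Base loop: V_CC = I_B·R_B + V_BE, so I_B = (17 − 0.7)/1500 kΩ = 0.0109 mA.
In the active region I_C = β·I_B = 50 × 0.0109 = 0.543 mA.
Collector loop: V_CE = V_CC − I_C·R_C = 17 − 0.543×4.7 = 14.4 V.
Since V_CE = 14.4 V > V_CE(sat) ≈ 0.2 V, the transistor is in the active region as assumed.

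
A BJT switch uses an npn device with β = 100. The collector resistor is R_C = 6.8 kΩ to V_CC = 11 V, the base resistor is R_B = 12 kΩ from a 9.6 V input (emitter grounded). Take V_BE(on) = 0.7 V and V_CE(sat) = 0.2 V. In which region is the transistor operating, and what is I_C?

saturation; I_C ≈ 1.6 mA

Assume active: I_B = (9.6 − 0.7)/12 = 0.742 mA, giving I_C = β·I_B = 74.2 mA.
But then V_CE = 11 − 74.2×6.8 = -493 V < V_CE(sat) = 0.2 V — impossible in the active region.
So the transistor is saturated. With V_CE = 0.2 V, I_C = (V_CC − 0.2)/R_C = 10.8/6.8 = 1.59 mA.
Check: β·I_B = 74.2 mA > I_C = 1.59 mA, confirming saturation.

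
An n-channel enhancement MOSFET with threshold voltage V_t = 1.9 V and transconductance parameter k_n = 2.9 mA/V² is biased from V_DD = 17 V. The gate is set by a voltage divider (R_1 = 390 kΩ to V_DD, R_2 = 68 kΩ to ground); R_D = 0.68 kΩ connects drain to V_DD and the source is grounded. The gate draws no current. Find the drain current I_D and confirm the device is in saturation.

I_D ≈ 0.56 mA

V_G = V_DD·R_2/(R_1+R_2) = 17×68/458 = 2.52 V. With the source grounded, V_GS = V_G = 2.52 V.
Assume saturation: I_D = (k_n/2)(V_GS − V_t)² = (2.9/2)×(2.52 − 1.9)² = 1.45×0.624² = 0.565 mA.
V_DS = V_DD − I_D·R_D = 17 − 0.565×0.68 = 16.6 V.
Saturation requires V_DS ≥ V_GS − V_t = 0.624 V; 16.6 ≥ 0.624 ✓.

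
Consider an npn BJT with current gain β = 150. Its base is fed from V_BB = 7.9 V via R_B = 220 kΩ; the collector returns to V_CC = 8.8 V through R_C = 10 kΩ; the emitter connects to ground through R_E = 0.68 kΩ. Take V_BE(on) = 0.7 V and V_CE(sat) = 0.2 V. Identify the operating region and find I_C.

Assume active: I_B = (7.9 − 0.7)/(220 + 151×0.68) = 0.0223 mA, I_C = β·I_B = 3.35 mA.
Then V_CE = 8.8 − 3.35×10 − 3.37×0.68 = -27 V < 0.2 V — the active assumption fails.
Re-solve with V_CE = 0.2 V. KCL at the emitter: V_E/R_E = (V_BB−0.7−V_E)/R_B + (V_CC−0.2−V_E)/R_C, giving V_E = 0.567 V.
I_C = (V_CC − 0.2 − V_E)/R_C = (8.6 − 0.567)/10 = 0.803 mA.
Check: I_B = (7.2 − 0.567)/220 = 0.0302 mA, and β·I_B = 4.52 mA > I_C, confirming saturation.

saturation; I_C ≈ 0.8 mA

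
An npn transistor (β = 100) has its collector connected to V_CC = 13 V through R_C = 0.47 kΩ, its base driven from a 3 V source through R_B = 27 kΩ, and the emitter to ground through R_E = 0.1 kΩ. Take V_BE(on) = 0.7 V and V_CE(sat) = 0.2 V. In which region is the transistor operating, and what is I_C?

active; I_C ≈ 6.2 mA

Assume active. Base-emitter loop: I_B = (V_BB − V_BE)/(R_B + (β+1)R_E) = (3 − 0.7)/(27 + 101×0.1) = 0.062 mA.
I_C = β·I_B = 100×0.062 = 6.2 mA.
V_CE = V_CC − I_C·R_C − I_E·R_E = 13 − 6.2×0.47 − 6.26×0.1 = 9.46 V > V_CE(sat), so the active-region assumption holds.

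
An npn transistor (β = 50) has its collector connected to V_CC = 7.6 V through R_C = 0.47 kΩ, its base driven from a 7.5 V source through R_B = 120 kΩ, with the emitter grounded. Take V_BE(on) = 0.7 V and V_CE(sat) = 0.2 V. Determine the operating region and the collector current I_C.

Assume active. Base-emitter loop: I_B = (V_BB − V_BE)/R_B = (7.5 − 0.7)/120 = 0.0567 mA.
I_C = β·I_B = 50×0.0567 = 2.83 mA.
V_CE = V_CC − I_C·R_C = 7.6 − 2.83×0.47 = 6.27 V > V_CE(sat), so the active-region assumption holds.

active; I_C ≈ 2.8 mA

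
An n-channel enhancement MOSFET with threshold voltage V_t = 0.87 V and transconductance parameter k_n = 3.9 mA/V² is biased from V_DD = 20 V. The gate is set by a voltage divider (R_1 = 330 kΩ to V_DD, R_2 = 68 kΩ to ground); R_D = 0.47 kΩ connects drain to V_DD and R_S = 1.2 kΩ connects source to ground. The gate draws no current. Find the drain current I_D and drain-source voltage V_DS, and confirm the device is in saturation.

V_G = V_DD·R_2/(R_1+R_2) = 20×68/398 = 3.42 V.
Assume saturation: I_D = (k_n/2)(V_GS − V_t)² with V_GS = V_G − I_D·R_S = 3.42 − 1.2·I_D.
Substituting gives 2.81·I_D² − 12.9·I_D + 12.7 = 0, with roots I_D = 1.41 or 3.19 mA.
The root I_D = 3.19 mA gives V_GS = -0.409 V ≤ V_t, so take I_D = 1.41 mA.
Then V_GS = 1.72 V and V_DS = V_DD − I_D(R_D+R_S) = 20 − 1.41×1.67 = 17.6 V.
Saturation requires V_DS ≥ V_GS − V_t = 0.851 V; 17.6 ≥ 0.851 ✓.

I_D ≈ 1.4 mA, V_DS ≈ 18 V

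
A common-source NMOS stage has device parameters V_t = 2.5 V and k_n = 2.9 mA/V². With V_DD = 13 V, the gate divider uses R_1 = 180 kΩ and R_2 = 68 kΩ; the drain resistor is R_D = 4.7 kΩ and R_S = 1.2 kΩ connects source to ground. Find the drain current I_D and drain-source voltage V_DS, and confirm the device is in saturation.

I_D ≈ 0.43 mA, V_DS ≈ 10 V

V_G = V_DD·R_2/(R_1+R_2) = 13×68/248 = 3.56 V.
Assume saturation: I_D = (k_n/2)(V_GS − V_t)² with V_GS = V_G − I_D·R_S = 3.56 − 1.2·I_D.
Substituting gives 2.09·I_D² − 4.7·I_D + 1.64 = 0, with roots I_D = 0.432 or 1.82 mA.
The root I_D = 1.82 mA gives V_GS = 1.38 V ≤ V_t, so take I_D = 0.432 mA.
Then V_GS = 3.05 V and V_DS = V_DD − I_D(R_D+R_S) = 13 − 0.432×5.9 = 10.5 V.
Saturation requires V_DS ≥ V_GS − V_t = 0.546 V; 10.5 ≥ 0.546 ✓.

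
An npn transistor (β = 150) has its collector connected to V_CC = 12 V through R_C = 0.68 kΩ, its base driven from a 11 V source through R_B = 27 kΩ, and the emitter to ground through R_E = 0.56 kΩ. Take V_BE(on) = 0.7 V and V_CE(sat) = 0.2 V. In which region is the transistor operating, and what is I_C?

saturation; I_C ≈ 9.4 mA

Assume active: I_B = (11 − 0.7)/(27 + 151×0.56) = 0.0923 mA, I_C = β·I_B = 13.8 mA.
Then V_CE = 12 − 13.8×0.68 − 13.9×0.56 = -5.22 V < 0.2 V — the active assumption fails.
Re-solve with V_CE = 0.2 V. KCL at the emitter: V_E/R_E = (V_BB−0.7−V_E)/R_B + (V_CC−0.2−V_E)/R_C, giving V_E = 5.38 V.
I_C = (V_CC − 0.2 − V_E)/R_C = (11.8 − 5.38)/0.68 = 9.43 mA.
Check: I_B = (10.3 − 5.38)/27 = 0.182 mA, and β·I_B = 27.3 mA > I_C, confirming saturation.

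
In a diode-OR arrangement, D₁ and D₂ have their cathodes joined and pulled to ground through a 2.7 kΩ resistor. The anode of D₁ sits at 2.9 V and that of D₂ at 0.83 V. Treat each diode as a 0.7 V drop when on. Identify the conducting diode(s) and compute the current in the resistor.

Only D₁ conducts; I_R ≈ 0.81 mA

Assume both conduct. Then node N would need to be at both 2.9−0.7 = 2.2 V and 0.83−0.7 = 0.13 V, which is impossible.
Assume only D₁ conducts: V_N = 2.9 − 0.7 = 2.2 V, so I_R = 2.2/2.7 = 0.815 mA.
Check D₂: its anode-to-cathode voltage is 0.83 − 2.2 = -1.37 V < 0.7 V, so it is off. The assumption is consistent.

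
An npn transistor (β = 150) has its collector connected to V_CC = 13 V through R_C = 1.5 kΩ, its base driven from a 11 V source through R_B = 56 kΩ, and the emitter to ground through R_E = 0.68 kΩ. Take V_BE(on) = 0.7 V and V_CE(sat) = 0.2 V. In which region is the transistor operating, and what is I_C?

Assume active: I_B = (11 − 0.7)/(56 + 151×0.68) = 0.0649 mA, I_C = β·I_B = 9.74 mA.
Then V_CE = 13 − 9.74×1.5 − 9.8×0.68 = -8.27 V < 0.2 V — the active assumption fails.
Re-solve with V_CE = 0.2 V. KCL at the emitter: V_E/R_E = (V_BB−0.7−V_E)/R_B + (V_CC−0.2−V_E)/R_C, giving V_E = 4.04 V.
I_C = (V_CC − 0.2 − V_E)/R_C = (12.8 − 4.04)/1.5 = 5.84 mA.
Check: I_B = (10.3 − 4.04)/56 = 0.112 mA, and β·I_B = 16.8 mA > I_C, confirming saturation.

saturation; I_C ≈ 5.8 mA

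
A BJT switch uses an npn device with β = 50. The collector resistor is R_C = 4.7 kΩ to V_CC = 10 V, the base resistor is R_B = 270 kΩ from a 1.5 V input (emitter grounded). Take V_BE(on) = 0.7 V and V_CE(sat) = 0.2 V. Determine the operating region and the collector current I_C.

Assume active. Base-emitter loop: I_B = (V_BB − V_BE)/R_B = (1.5 − 0.7)/270 = 0.00296 mA.
I_C = β·I_B = 50×0.00296 = 0.148 mA.
V_CE = V_CC − I_C·R_C = 10 − 0.148×4.7 = 9.3 V > V_CE(sat), so the active-region assumption holds.

active; I_C ≈ 0.15 mA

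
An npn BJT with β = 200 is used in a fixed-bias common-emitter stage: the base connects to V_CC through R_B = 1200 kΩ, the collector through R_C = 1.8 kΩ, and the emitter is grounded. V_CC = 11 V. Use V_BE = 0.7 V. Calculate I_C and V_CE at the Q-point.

Base loop: V_CC = I_B·R_B + V_BE, so I_B = (11 − 0.7)/1200 kΩ = 0.00858 mA.
In the active region I_C = β·I_B = 200 × 0.00858 = 1.72 mA.
Collector loop: V_CE = V_CC − I_C·R_C = 11 − 1.72×1.8 = 7.91 V.
Since V_CE = 7.91 V > V_CE(sat) ≈ 0.2 V, the transistor is in the active region as assumed.

I_C ≈ 1.7 mA, V_CE ≈ 7.9 V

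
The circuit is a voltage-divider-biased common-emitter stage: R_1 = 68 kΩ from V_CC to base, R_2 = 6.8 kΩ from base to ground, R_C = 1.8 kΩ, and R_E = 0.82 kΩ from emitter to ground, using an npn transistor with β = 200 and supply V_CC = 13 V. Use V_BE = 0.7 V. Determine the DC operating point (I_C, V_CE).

Thevenize the base divider: V_Th = V_CC·R_2/(R_1+R_2) = 13×6.8/74.8 = 1.18 V, R_Th = R_1‖R_2 = 6.18 kΩ.
Base-emitter loop: V_Th = I_B·R_Th + V_BE + (β+1)I_B·R_E, so I_B = (1.18 − 0.7) / (6.18 + 201×0.82) = 0.00282 mA.
I_C = β·I_B = 200×0.00282 = 0.564 mA, and I_E = (β+1)I_B = 0.566 mA.
V_CE = V_CC − I_C·R_C − I_E·R_E = 13 − 0.564×1.8 − 0.566×0.82 = 11.5 V.
V_CE = 11.5 V > 0.2 V confirms active-region operation.

I_C ≈ 0.56 mA, V_CE ≈ 12 V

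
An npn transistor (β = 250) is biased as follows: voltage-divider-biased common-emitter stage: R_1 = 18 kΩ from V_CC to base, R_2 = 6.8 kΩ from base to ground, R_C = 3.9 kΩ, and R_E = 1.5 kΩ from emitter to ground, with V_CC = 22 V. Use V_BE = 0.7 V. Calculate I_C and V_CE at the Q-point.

I_C ≈ 3.5 mA, V_CE ≈ 3.1 V

Thevenize the base divider: V_Th = V_CC·R_2/(R_1+R_2) = 22×6.8/24.8 = 6.03 V, R_Th = R_1‖R_2 = 4.94 kΩ.
Base-emitter loop: V_Th = I_B·R_Th + V_BE + (β+1)I_B·R_E, so I_B = (6.03 − 0.7) / (4.94 + 251×1.5) = 0.014 mA.
I_C = β·I_B = 250×0.014 = 3.49 mA, and I_E = (β+1)I_B = 3.51 mA.
V_CE = V_CC − I_C·R_C − I_E·R_E = 22 − 3.49×3.9 − 3.51×1.5 = 3.11 V.
V_CE = 3.11 V > 0.2 V confirms active-region operation.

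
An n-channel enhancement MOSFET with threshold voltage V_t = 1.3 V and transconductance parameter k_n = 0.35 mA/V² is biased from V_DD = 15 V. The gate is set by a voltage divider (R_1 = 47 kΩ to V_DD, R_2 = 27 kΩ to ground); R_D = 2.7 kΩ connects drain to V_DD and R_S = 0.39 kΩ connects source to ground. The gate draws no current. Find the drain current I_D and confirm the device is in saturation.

V_G = V_DD·R_2/(R_1+R_2) = 15×27/74 = 5.47 V.
Assume saturation: I_D = (k_n/2)(V_GS − V_t)² with V_GS = V_G − I_D·R_S = 5.47 − 0.39·I_D.
Substituting gives 0.0266·I_D² − 1.57·I_D + 3.05 = 0, with roots I_D = 2.01 or 57 mA.
The root I_D = 57 mA gives V_GS = -16.7 V ≤ V_t, so take I_D = 2.01 mA.
Then V_GS = 4.69 V and V_DS = V_DD − I_D(R_D+R_S) = 15 − 2.01×3.09 = 8.79 V.
Saturation requires V_DS ≥ V_GS − V_t = 3.39 V; 8.79 ≥ 3.39 ✓.

I_D ≈ 2 mA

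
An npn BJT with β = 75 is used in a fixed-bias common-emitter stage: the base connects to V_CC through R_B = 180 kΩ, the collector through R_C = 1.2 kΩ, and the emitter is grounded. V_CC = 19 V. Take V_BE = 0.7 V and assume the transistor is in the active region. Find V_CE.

Base loop: V_CC = I_B·R_B + V_BE, so I_B = (19 − 0.7)/180 kΩ = 0.102 mA.
In the active region I_C = β·I_B = 75 × 0.102 = 7.62 mA.
Collector loop: V_CE = V_CC − I_C·R_C = 19 − 7.62×1.2 = 9.85 V.
Since V_CE = 9.85 V > V_CE(sat) ≈ 0.2 V, the transistor is in the active region as assumed.

V_CE ≈ 9.8 V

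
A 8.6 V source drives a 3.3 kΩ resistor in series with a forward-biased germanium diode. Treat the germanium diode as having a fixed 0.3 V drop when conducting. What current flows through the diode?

KVL around the loop: 8.6 = V_D + I·R = 0.3 + I × 3.3 kΩ.
So I = (8.6 − 0.3) / 3.3 kΩ = 8.3 / 3.3 = 2.52 mA.

I ≈ 2.5 mA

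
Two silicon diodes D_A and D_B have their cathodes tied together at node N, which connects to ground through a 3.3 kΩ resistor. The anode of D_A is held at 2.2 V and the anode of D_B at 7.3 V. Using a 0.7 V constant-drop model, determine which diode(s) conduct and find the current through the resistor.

Assume both conduct. Then node N would need to be at both 2.2−0.7 = 1.5 V and 7.3−0.7 = 6.6 V, which is impossible.
Assume only D_B conducts: V_N = 7.3 − 0.7 = 6.6 V, so I_R = 6.6/3.3 = 2 mA.
Check D_A: its anode-to-cathode voltage is 2.2 − 6.6 = -4.4 V < 0.7 V, so it is off. The assumption is consistent.

Only D_B conducts; I_R ≈ 2 mA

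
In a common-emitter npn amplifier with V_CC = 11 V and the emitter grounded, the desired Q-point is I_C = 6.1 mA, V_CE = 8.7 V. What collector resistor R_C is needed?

R_C ≈ 0.38 kΩ

Collector loop: V_CC = I_C·R_C + V_CE.
R_C = (V_CC − V_CE)/I_C = (11 − 8.7)/6.1 = 0.377 kΩ.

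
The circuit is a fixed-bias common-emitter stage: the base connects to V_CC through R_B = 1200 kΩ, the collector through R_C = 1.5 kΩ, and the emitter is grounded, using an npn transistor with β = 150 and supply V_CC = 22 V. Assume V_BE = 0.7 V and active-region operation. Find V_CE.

Base loop: V_CC = I_B·R_B + V_BE, so I_B = (22 − 0.7)/1200 kΩ = 0.0178 mA.
In the active region I_C = β·I_B = 150 × 0.0178 = 2.66 mA.
Collector loop: V_CE = V_CC − I_C·R_C = 22 − 2.66×1.5 = 18 V.
Since V_CE = 18 V > V_CE(sat) ≈ 0.2 V, the transistor is in the active region as assumed.

V_CE ≈ 18 V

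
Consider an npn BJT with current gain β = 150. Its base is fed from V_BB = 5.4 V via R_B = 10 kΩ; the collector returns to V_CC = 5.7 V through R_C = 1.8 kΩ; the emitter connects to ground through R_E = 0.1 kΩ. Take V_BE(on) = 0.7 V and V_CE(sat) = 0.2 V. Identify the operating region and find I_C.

Assume active: I_B = (5.4 − 0.7)/(10 + 151×0.1) = 0.187 mA, I_C = β·I_B = 28.1 mA.
Then V_CE = 5.7 − 28.1×1.8 − 28.3×0.1 = -47.7 V < 0.2 V — the active assumption fails.
Re-solve with V_CE = 0.2 V. KCL at the emitter: V_E/R_E = (V_BB−0.7−V_E)/R_B + (V_CC−0.2−V_E)/R_C, giving V_E = 0.331 V.
I_C = (V_CC − 0.2 − V_E)/R_C = (5.5 − 0.331)/1.8 = 2.87 mA.
Check: I_B = (4.7 − 0.331)/10 = 0.437 mA, and β·I_B = 65.5 mA > I_C, confirming saturation.

saturation; I_C ≈ 2.9 mA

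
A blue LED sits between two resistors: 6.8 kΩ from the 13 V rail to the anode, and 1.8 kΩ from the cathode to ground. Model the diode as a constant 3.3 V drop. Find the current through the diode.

I ≈ 1.1 mA

The two resistors are in series with the diode, so KVL gives 13 = I·6.8 + 3.3 + I·1.8.
I = (13 − 3.3) / (6.8 + 1.8) kΩ = 9.7 / 8.6 = 1.13 mA.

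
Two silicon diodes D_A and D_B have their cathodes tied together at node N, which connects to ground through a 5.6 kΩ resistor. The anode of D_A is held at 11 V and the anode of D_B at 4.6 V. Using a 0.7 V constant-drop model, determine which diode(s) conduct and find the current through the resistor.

Assume both conduct. Then node N would need to be at both 11−0.7 = 10.3 V and 4.6−0.7 = 3.9 V, which is impossible.
Assume only D_A conducts: V_N = 11 − 0.7 = 10.3 V, so I_R = 10.3/5.6 = 1.84 mA.
Check D_B: its anode-to-cathode voltage is 4.6 − 10.3 = -5.7 V < 0.7 V, so it is off. The assumption is consistent.

Only D_A conducts; I_R ≈ 1.8 mA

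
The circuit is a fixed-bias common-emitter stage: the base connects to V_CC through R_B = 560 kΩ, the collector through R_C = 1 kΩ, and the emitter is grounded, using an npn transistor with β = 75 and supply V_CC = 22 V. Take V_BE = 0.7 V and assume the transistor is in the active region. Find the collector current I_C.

Base loop: V_CC = I_B·R_B + V_BE, so I_B = (22 − 0.7)/560 kΩ = 0.038 mA.
In the active region I_C = β·I_B = 75 × 0.038 = 2.85 mA.
Collector loop: V_CE = V_CC − I_C·R_C = 22 − 2.85×1 = 19.1 V.
Since V_CE = 19.1 V > V_CE(sat) ≈ 0.2 V, the transistor is in the active region as assumed.

I_C ≈ 2.9 mA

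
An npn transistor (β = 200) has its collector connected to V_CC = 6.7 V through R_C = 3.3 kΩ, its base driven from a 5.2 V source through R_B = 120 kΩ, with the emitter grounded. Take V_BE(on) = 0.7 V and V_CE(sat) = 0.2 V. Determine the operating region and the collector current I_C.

Assume active: I_B = (5.2 − 0.7)/120 = 0.0375 mA, giving I_C = β·I_B = 7.5 mA.
But then V_CE = 6.7 − 7.5×3.3 = -18.1 V < V_CE(sat) = 0.2 V — impossible in the active region.
So the transistor is saturated. With V_CE = 0.2 V, I_C = (V_CC − 0.2)/R_C = 6.5/3.3 = 1.97 mA.
Check: β·I_B = 7.5 mA > I_C = 1.97 mA, confirming saturation.

saturation; I_C ≈ 2 mA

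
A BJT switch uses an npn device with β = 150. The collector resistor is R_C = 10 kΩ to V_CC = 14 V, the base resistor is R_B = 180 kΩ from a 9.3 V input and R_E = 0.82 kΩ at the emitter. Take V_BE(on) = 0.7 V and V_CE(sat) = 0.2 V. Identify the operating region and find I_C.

saturation; I_C ≈ 1.3 mA

Assume active: I_B = (9.3 − 0.7)/(180 + 151×0.82) = 0.0283 mA, I_C = β·I_B = 4.25 mA.
Then V_CE = 14 − 4.25×10 − 4.27×0.82 = -32 V < 0.2 V — the active assumption fails.
Re-solve with V_CE = 0.2 V. KCL at the emitter: V_E/R_E = (V_BB−0.7−V_E)/R_B + (V_CC−0.2−V_E)/R_C, giving V_E = 1.08 V.
I_C = (V_CC − 0.2 − V_E)/R_C = (13.8 − 1.08)/10 = 1.27 mA.
Check: I_B = (8.6 − 1.08)/180 = 0.0418 mA, and β·I_B = 6.27 mA > I_C, confirming saturation.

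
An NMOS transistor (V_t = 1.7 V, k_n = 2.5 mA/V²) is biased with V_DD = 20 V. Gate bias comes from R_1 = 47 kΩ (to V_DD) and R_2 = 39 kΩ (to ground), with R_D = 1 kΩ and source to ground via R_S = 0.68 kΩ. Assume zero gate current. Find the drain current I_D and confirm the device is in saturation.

I_D ≈ 7.3 mA

V_G = V_DD·R_2/(R_1+R_2) = 20×39/86 = 9.07 V.
Assume saturation: I_D = (k_n/2)(V_GS − V_t)² with V_GS = V_G − I_D·R_S = 9.07 − 0.68·I_D.
Substituting gives 0.578·I_D² − 13.5·I_D + 67.9 = 0, with roots I_D = 7.29 or 16.1 mA.
The root I_D = 16.1 mA gives V_GS = -1.89 V ≤ V_t, so take I_D = 7.29 mA.
Then V_GS = 4.11 V and V_DS = V_DD − I_D(R_D+R_S) = 20 − 7.29×1.68 = 7.76 V.
Saturation requires V_DS ≥ V_GS − V_t = 2.41 V; 7.76 ≥ 2.41 ✓.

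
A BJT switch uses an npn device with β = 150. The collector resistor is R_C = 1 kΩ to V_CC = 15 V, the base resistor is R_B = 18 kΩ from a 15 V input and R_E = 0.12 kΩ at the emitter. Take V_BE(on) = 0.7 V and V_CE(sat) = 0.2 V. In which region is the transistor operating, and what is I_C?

Assume active: I_B = (15 − 0.7)/(18 + 151×0.12) = 0.396 mA, I_C = β·I_B = 59.4 mA.
Then V_CE = 15 − 59.4×1 − 59.8×0.12 = -51.6 V < 0.2 V — the active assumption fails.
Re-solve with V_CE = 0.2 V. KCL at the emitter: V_E/R_E = (V_BB−0.7−V_E)/R_B + (V_CC−0.2−V_E)/R_C, giving V_E = 1.66 V.
I_C = (V_CC − 0.2 − V_E)/R_C = (14.8 − 1.66)/1 = 13.1 mA.
Check: I_B = (14.3 − 1.66)/18 = 0.702 mA, and β·I_B = 105 mA > I_C, confirming saturation.

saturation; I_C ≈ 13 mA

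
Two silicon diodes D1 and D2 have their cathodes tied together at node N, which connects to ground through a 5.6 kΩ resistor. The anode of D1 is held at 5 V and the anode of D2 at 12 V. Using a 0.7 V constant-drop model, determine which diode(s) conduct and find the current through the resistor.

Only D2 conducts; I_R ≈ 2 mA

Assume both conduct. Then node N would need to be at both 5−0.7 = 4.3 V and 12−0.7 = 11.3 V, which is impossible.
Assume only D2 conducts: V_N = 12 − 0.7 = 11.3 V, so I_R = 11.3/5.6 = 2.02 mA.
Check D1: its anode-to-cathode voltage is 5 − 11.3 = -6.3 V < 0.7 V, so it is off. The assumption is consistent.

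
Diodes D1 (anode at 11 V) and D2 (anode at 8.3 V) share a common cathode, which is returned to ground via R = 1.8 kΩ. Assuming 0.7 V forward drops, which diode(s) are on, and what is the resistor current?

Only D1 conducts; I_R ≈ 5.7 mA

Assume both conduct. Then node N would need to be at both 11−0.7 = 10.3 V and 8.3−0.7 = 7.6 V, which is impossible.
Assume only D1 conducts: V_N = 11 − 0.7 = 10.3 V, so I_R = 10.3/1.8 = 5.72 mA.
Check D2: its anode-to-cathode voltage is 8.3 − 10.3 = -2 V < 0.7 V, so it is off. The assumption is consistent.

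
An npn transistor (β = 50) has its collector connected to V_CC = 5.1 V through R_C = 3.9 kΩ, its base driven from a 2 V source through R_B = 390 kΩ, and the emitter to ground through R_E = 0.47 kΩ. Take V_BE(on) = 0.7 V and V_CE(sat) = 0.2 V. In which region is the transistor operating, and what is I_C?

active; I_C ≈ 0.16 mA

Assume active. Base-emitter loop: I_B = (V_BB − V_BE)/(R_B + (β+1)R_E) = (2 − 0.7)/(390 + 51×0.47) = 0.00314 mA.
I_C = β·I_B = 50×0.00314 = 0.157 mA.
V_CE = V_CC − I_C·R_C − I_E·R_E = 5.1 − 0.157×3.9 − 0.16×0.47 = 4.41 V > V_CE(sat), so the active-region assumption holds.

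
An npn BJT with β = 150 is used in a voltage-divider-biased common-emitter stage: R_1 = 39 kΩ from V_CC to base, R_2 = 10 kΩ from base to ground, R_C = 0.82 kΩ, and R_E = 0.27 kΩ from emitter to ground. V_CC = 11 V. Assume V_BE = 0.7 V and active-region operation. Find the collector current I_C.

Thevenize the base divider: V_Th = V_CC·R_2/(R_1+R_2) = 11×10/49 = 2.24 V, R_Th = R_1‖R_2 = 7.96 kΩ.
Base-emitter loop: V_Th = I_B·R_Th + V_BE + (β+1)I_B·R_E, so I_B = (2.24 − 0.7) / (7.96 + 151×0.27) = 0.0317 mA.
I_C = β·I_B = 150×0.0317 = 4.76 mA, and I_E = (β+1)I_B = 4.79 mA.
V_CE = V_CC − I_C·R_C − I_E·R_E = 11 − 4.76×0.82 − 4.79×0.27 = 5.81 V.
V_CE = 5.81 V > 0.2 V confirms active-region operation.

I_C ≈ 4.8 mA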